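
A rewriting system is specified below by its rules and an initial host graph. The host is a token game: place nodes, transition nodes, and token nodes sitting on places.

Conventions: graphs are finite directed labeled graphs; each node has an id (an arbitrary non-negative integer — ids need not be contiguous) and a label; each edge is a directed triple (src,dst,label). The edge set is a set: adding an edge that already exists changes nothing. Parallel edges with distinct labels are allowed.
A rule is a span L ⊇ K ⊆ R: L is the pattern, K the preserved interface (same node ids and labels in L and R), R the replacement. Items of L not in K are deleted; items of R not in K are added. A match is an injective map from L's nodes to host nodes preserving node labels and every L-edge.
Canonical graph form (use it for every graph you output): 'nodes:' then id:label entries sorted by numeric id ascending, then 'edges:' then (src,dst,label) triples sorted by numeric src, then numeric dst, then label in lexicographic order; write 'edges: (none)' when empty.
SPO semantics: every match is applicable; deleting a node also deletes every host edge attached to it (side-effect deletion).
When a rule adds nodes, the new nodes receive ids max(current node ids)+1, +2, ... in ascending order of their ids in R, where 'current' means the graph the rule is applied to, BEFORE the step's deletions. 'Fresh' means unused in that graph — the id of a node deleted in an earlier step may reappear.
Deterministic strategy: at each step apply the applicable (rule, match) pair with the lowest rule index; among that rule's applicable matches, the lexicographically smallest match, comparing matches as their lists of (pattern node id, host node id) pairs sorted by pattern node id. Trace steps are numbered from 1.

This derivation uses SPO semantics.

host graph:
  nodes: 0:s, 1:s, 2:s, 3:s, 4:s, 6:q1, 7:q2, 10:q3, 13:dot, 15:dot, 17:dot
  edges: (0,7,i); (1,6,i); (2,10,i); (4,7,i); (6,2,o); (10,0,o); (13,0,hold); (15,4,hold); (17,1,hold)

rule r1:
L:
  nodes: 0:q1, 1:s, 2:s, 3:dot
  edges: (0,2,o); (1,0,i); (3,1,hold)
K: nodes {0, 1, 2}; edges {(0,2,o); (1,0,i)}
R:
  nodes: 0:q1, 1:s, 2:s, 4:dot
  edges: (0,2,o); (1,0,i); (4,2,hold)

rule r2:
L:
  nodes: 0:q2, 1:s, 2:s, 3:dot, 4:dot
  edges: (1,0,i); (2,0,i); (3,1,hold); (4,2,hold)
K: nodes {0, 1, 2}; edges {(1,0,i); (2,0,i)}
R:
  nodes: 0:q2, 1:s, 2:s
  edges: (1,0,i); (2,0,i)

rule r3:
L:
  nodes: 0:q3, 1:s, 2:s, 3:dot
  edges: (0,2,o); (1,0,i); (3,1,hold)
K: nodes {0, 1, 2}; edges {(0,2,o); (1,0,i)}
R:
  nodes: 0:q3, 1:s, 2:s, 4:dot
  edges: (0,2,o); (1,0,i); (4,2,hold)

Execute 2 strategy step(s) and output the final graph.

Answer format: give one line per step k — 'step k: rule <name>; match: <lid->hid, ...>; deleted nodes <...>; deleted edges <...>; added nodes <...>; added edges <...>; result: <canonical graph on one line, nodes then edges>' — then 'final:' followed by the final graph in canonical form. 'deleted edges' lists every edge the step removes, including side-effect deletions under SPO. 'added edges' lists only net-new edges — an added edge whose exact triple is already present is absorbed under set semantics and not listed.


step 1: rule r1; match: 0->6, 1->1, 2->2, 3->17; deleted nodes 17; deleted edges (17,1,hold); added nodes 18; added edges (18,2,hold); result: nodes: 0:s, 1:s, 2:s, 3:s, 4:s, 6:q1, 7:q2, 10:q3, 13:dot, 15:dot, 18:dot edges: (0,7,i); (1,6,i); (2,10,i); (4,7,i); (6,2,o); (10,0,o); (13,0,hold); (15,4,hold); (18,2,hold)
step 2: rule r2; match: 0->7, 1->0, 2->4, 3->13, 4->15; deleted nodes 13, 15; deleted edges (13,0,hold); (15,4,hold); added nodes (none); added edges (none); result: nodes: 0:s, 1:s, 2:s, 3:s, 4:s, 6:q1, 7:q2, 10:q3, 18:dot edges: (0,7,i); (1,6,i); (2,10,i); (4,7,i); (6,2,o); (10,0,o); (18,2,hold)
final:
nodes: 0:s, 1:s, 2:s, 3:s, 4:s, 6:q1, 7:q2, 10:q3, 18:dot
edges: (0,7,i); (1,6,i); (2,10,i); (4,7,i); (6,2,o); (10,0,o); (18,2,hold)


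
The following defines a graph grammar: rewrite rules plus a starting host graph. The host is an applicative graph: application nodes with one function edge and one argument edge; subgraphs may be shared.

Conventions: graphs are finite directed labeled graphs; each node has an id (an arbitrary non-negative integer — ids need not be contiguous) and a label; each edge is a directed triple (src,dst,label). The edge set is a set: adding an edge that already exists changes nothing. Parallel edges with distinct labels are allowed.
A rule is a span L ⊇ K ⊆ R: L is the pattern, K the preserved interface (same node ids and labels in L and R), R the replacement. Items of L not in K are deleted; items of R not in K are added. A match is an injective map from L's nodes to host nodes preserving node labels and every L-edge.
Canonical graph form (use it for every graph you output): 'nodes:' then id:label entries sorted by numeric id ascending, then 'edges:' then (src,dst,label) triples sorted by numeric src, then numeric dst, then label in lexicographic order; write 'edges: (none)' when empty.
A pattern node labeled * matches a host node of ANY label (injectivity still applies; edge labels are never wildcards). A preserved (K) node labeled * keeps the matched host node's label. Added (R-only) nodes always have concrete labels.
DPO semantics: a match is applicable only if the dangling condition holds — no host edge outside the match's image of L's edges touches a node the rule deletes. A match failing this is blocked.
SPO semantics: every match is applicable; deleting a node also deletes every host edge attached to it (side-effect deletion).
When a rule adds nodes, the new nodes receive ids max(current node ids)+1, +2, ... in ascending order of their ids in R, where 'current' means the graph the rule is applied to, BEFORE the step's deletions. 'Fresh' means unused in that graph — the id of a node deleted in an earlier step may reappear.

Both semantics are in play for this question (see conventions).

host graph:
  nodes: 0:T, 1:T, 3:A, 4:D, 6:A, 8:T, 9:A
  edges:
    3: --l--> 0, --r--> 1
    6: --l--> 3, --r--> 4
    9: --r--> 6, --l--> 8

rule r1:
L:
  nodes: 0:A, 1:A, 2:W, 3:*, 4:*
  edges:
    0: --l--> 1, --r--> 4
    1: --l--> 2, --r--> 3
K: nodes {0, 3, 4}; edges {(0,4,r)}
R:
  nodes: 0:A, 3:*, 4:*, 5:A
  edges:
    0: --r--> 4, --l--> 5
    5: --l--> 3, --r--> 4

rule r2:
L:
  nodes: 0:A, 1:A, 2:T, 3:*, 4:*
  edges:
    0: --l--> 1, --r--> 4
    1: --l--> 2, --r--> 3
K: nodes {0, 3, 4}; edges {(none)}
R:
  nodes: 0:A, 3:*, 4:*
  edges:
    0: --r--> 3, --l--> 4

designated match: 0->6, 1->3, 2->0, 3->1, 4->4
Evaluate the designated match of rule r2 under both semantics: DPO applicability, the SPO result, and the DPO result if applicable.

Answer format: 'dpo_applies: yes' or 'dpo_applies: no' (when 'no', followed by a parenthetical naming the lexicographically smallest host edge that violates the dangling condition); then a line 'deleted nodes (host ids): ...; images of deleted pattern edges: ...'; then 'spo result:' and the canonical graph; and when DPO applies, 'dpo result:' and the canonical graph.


dpo_applies: yes
deleted nodes (host ids): 0, 3; images of deleted pattern edges: (3,0,l); (3,1,r); (6,3,l); (6,4,r)
spo result:
nodes: 1:T, 4:D, 6:A, 8:T, 9:A
edges: (6,1,r); (6,4,l); (9,6,r); (9,8,l)
dpo result:
nodes: 1:T, 4:D, 6:A, 8:T, 9:A
edges: (6,1,r); (6,4,l); (9,6,r); (9,8,l)


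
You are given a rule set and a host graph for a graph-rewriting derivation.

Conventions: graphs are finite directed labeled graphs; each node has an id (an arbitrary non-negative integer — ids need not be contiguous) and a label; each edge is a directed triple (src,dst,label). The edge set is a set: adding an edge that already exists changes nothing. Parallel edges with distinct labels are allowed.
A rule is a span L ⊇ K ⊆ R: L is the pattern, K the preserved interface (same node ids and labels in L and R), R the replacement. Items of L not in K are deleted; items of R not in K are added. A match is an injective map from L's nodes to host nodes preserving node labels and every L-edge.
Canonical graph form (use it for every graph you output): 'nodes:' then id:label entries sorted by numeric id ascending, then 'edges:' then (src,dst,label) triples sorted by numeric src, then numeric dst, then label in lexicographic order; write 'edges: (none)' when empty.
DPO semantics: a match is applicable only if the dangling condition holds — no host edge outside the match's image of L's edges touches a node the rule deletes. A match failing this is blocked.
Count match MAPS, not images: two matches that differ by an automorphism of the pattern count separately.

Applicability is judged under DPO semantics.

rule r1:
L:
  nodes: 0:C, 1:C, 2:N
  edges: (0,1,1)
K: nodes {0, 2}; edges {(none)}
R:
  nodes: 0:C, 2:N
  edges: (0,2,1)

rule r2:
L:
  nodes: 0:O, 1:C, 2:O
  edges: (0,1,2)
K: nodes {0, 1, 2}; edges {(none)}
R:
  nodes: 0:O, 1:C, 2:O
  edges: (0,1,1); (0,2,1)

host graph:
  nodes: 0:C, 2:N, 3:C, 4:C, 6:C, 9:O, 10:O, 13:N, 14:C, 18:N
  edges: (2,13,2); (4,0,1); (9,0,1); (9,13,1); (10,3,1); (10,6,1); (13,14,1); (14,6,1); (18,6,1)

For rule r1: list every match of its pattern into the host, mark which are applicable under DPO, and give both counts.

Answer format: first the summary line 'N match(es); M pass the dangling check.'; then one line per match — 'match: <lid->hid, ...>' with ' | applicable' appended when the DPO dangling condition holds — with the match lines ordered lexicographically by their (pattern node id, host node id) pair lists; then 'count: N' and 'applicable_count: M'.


6 match(es); 0 pass the dangling check.
match: 0->4, 1->0, 2->2
match: 0->4, 1->0, 2->13
match: 0->4, 1->0, 2->18
match: 0->14, 1->6, 2->2
match: 0->14, 1->6, 2->13
match: 0->14, 1->6, 2->18
count: 6
applicable_count: 0


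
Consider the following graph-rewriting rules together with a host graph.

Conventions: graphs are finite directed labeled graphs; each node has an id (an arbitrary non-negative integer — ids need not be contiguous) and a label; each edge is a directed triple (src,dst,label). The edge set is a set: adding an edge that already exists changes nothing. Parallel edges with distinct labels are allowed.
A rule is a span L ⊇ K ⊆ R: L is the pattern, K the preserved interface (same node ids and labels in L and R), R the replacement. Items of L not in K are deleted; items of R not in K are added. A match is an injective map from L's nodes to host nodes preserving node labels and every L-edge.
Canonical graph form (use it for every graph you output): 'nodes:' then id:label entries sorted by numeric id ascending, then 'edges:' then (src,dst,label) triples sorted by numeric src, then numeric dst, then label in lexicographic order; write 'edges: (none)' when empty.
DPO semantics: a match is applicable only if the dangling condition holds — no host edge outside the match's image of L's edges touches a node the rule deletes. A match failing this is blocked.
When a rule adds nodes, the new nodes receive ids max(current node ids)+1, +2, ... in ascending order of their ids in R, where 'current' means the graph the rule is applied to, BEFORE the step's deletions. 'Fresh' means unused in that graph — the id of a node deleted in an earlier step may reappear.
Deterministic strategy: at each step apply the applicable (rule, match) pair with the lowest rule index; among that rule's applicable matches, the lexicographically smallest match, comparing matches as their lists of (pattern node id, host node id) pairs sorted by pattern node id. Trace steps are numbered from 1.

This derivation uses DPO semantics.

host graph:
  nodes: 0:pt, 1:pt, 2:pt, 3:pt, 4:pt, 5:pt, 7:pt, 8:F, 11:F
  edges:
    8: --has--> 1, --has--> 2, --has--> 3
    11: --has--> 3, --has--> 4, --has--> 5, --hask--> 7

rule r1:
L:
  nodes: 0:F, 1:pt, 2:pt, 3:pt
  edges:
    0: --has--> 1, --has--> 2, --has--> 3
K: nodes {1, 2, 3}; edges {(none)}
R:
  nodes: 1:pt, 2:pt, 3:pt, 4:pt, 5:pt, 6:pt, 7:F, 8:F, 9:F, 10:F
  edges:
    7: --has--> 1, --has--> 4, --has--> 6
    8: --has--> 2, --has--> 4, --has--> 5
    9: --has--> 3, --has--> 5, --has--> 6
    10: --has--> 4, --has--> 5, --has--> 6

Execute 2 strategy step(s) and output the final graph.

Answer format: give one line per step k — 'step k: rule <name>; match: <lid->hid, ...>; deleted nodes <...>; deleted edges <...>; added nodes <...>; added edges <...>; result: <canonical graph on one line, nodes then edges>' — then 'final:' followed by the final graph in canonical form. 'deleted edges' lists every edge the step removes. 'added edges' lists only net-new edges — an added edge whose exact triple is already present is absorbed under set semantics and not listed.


step 1: rule r1; match: 0->8, 1->1, 2->2, 3->3; deleted nodes 8; deleted edges (8,1,has); (8,2,has); (8,3,has); added nodes 12, 13, 14, 15, 16, 17, 18; added edges (15,1,has); (15,12,has); (15,14,has); (16,2,has); (16,12,has); (16,13,has); (17,3,has); (17,13,has); (17,14,has); (18,12,has); (18,13,has); (18,14,has); result: nodes: 0:pt, 1:pt, 2:pt, 3:pt, 4:pt, 5:pt, 7:pt, 11:F, 12:pt, 13:pt, 14:pt, 15:F, 16:F, 17:F, 18:F edges: (11,3,has); (11,4,has); (11,5,has); (11,7,hask); (15,1,has); (15,12,has); (15,14,has); (16,2,has); (16,12,has); (16,13,has); (17,3,has); (17,13,has); (17,14,has); (18,12,has); (18,13,has); (18,14,has)
step 2: rule r1; match: 0->15, 1->1, 2->12, 3->14; deleted nodes 15; deleted edges (15,1,has); (15,12,has); (15,14,has); added nodes 19, 20, 21, 22, 23, 24, 25; added edges (22,1,has); (22,19,has); (22,21,has); (23,12,has); (23,19,has); (23,20,has); (24,14,has); (24,20,has); (24,21,has); (25,19,has); (25,20,has); (25,21,has); result: nodes: 0:pt, 1:pt, 2:pt, 3:pt, 4:pt, 5:pt, 7:pt, 11:F, 12:pt, 13:pt, 14:pt, 16:F, 17:F, 18:F, 19:pt, 20:pt, 21:pt, 22:F, 23:F, 24:F, 25:F edges: (11,3,has); (11,4,has); (11,5,has); (11,7,hask); (16,2,has); (16,12,has); (16,13,has); (17,3,has); (17,13,has); (17,14,has); (18,12,has); (18,13,has); (18,14,has); (22,1,has); (22,19,has); (22,21,has); (23,12,has); (23,19,has); (23,20,has); (24,14,has); (24,20,has); (24,21,has); (25,19,has); (25,20,has); (25,21,has)
final:
nodes: 0:pt, 1:pt, 2:pt, 3:pt, 4:pt, 5:pt, 7:pt, 11:F, 12:pt, 13:pt, 14:pt, 16:F, 17:F, 18:F, 19:pt, 20:pt, 21:pt, 22:F, 23:F, 24:F, 25:F
edges: (11,3,has); (11,4,has); (11,5,has); (11,7,hask); (16,2,has); (16,12,has); (16,13,has); (17,3,has); (17,13,has); (17,14,has); (18,12,has); (18,13,has); (18,14,has); (22,1,has); (22,19,has); (22,21,has); (23,12,has); (23,19,has); (23,20,has); (24,14,has); (24,20,has); (24,21,has); (25,19,has); (25,20,has); (25,21,has)


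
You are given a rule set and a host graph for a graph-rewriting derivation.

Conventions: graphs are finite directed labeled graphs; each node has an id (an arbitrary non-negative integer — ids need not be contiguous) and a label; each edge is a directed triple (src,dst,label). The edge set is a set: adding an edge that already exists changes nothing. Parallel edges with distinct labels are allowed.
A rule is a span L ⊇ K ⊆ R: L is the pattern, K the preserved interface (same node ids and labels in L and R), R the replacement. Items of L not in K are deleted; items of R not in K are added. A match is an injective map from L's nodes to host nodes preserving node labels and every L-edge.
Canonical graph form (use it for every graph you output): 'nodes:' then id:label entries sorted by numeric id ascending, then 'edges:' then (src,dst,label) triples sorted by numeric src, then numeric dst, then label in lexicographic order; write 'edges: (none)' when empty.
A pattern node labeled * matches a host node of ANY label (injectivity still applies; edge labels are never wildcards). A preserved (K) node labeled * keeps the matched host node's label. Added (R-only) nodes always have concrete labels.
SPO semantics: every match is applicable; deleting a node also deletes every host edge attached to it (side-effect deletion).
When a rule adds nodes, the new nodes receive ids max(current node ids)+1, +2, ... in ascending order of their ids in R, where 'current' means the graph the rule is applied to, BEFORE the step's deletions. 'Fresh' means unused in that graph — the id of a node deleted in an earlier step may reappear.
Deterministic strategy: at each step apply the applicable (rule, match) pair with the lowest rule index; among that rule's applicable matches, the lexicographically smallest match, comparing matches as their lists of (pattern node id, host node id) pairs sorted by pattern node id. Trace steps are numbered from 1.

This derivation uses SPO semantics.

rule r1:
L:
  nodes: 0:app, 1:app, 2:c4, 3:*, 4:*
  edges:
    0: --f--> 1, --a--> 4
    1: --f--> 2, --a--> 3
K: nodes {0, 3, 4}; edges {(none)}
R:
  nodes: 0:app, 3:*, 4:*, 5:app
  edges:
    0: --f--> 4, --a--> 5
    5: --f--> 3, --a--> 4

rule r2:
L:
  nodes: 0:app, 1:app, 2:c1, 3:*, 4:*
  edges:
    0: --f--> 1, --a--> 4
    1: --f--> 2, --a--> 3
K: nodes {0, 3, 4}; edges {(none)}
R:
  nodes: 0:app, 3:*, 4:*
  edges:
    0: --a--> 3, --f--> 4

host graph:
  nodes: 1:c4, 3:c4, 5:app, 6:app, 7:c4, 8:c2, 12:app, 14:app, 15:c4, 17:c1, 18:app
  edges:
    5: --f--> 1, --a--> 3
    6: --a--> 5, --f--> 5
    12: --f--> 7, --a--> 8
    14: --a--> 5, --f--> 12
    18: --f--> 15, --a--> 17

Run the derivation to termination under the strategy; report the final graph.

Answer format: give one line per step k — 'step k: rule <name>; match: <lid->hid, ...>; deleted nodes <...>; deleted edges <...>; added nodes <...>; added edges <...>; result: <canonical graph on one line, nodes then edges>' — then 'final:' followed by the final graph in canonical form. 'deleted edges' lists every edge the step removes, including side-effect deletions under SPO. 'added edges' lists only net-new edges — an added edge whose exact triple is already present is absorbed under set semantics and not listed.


step 1: rule r1; match: 0->14, 1->12, 2->7, 3->8, 4->5; deleted nodes 7, 12; deleted edges (12,7,f); (12,8,a); (14,5,a); (14,12,f); added nodes 19; added edges (14,5,f); (14,19,a); (19,5,a); (19,8,f); result: nodes: 1:c4, 3:c4, 5:app, 6:app, 8:c2, 14:app, 15:c4, 17:c1, 18:app, 19:app edges: (5,1,f); (5,3,a); (6,5,a); (6,5,f); (14,5,f); (14,19,a); (18,15,f); (18,17,a); (19,5,a); (19,8,f)
step 2: rule r1; match: 0->14, 1->5, 2->1, 3->3, 4->19; deleted nodes 1, 5; deleted edges (5,1,f); (5,3,a); (6,5,a); (6,5,f); (14,5,f); (14,19,a); (19,5,a); added nodes 20; added edges (14,19,f); (14,20,a); (20,3,f); (20,19,a); result: nodes: 3:c4, 6:app, 8:c2, 14:app, 15:c4, 17:c1, 18:app, 19:app, 20:app edges: (14,19,f); (14,20,a); (18,15,f); (18,17,a); (19,8,f); (20,3,f); (20,19,a)
final:
nodes: 3:c4, 6:app, 8:c2, 14:app, 15:c4, 17:c1, 18:app, 19:app, 20:app
edges: (14,19,f); (14,20,a); (18,15,f); (18,17,a); (19,8,f); (20,3,f); (20,19,a)


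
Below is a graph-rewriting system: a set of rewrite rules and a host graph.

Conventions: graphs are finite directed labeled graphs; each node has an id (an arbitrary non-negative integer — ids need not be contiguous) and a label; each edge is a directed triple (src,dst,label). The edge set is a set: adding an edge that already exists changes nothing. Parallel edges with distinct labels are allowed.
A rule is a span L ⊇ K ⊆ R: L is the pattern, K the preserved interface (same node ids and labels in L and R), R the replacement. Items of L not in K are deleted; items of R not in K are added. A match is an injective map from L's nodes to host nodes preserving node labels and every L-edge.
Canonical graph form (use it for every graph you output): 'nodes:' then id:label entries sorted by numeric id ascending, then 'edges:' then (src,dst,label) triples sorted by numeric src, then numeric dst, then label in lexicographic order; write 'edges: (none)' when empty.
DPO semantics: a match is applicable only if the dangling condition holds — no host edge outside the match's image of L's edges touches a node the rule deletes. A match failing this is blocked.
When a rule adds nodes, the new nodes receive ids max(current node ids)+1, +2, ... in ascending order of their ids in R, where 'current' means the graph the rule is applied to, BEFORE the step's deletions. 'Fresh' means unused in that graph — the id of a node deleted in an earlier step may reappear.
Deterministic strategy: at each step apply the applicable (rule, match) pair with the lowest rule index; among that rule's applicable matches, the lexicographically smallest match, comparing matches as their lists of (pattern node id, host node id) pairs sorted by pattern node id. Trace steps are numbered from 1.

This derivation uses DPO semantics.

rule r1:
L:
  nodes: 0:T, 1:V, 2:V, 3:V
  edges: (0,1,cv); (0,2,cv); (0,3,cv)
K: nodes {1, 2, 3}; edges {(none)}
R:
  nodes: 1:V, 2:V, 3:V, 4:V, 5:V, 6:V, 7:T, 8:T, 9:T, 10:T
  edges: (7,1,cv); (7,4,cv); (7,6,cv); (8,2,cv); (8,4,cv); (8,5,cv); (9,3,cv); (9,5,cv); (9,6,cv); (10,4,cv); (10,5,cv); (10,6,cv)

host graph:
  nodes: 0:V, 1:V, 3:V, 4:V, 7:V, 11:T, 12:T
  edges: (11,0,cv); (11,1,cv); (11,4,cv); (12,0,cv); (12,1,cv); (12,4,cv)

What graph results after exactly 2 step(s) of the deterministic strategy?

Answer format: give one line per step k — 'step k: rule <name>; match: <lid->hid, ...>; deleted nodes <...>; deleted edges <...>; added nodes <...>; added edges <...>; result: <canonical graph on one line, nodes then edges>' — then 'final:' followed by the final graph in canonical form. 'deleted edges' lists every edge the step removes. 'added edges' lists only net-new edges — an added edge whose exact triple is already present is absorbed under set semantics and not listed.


step 1: rule r1; match: 0->11, 1->0, 2->1, 3->4; deleted nodes 11; deleted edges (11,0,cv); (11,1,cv); (11,4,cv); added nodes 13, 14, 15, 16, 17, 18, 19; added edges (16,0,cv); (16,13,cv); (16,15,cv); (17,1,cv); (17,13,cv); (17,14,cv); (18,4,cv); (18,14,cv); (18,15,cv); (19,13,cv); (19,14,cv); (19,15,cv); result: nodes: 0:V, 1:V, 3:V, 4:V, 7:V, 12:T, 13:V, 14:V, 15:V, 16:T, 17:T, 18:T, 19:T edges: (12,0,cv); (12,1,cv); (12,4,cv); (16,0,cv); (16,13,cv); (16,15,cv); (17,1,cv); (17,13,cv); (17,14,cv); (18,4,cv); (18,14,cv); (18,15,cv); (19,13,cv); (19,14,cv); (19,15,cv)
step 2: rule r1; match: 0->12, 1->0, 2->1, 3->4; deleted nodes 12; deleted edges (12,0,cv); (12,1,cv); (12,4,cv); added nodes 20, 21, 22, 23, 24, 25, 26; added edges (23,0,cv); (23,20,cv); (23,22,cv); (24,1,cv); (24,20,cv); (24,21,cv); (25,4,cv); (25,21,cv); (25,22,cv); (26,20,cv); (26,21,cv); (26,22,cv); result: nodes: 0:V, 1:V, 3:V, 4:V, 7:V, 13:V, 14:V, 15:V, 16:T, 17:T, 18:T, 19:T, 20:V, 21:V, 22:V, 23:T, 24:T, 25:T, 26:T edges: (16,0,cv); (16,13,cv); (16,15,cv); (17,1,cv); (17,13,cv); (17,14,cv); (18,4,cv); (18,14,cv); (18,15,cv); (19,13,cv); (19,14,cv); (19,15,cv); (23,0,cv); (23,20,cv); (23,22,cv); (24,1,cv); (24,20,cv); (24,21,cv); (25,4,cv); (25,21,cv); (25,22,cv); (26,20,cv); (26,21,cv); (26,22,cv)
final:
nodes: 0:V, 1:V, 3:V, 4:V, 7:V, 13:V, 14:V, 15:V, 16:T, 17:T, 18:T, 19:T, 20:V, 21:V, 22:V, 23:T, 24:T, 25:T, 26:T
edges: (16,0,cv); (16,13,cv); (16,15,cv); (17,1,cv); (17,13,cv); (17,14,cv); (18,4,cv); (18,14,cv); (18,15,cv); (19,13,cv); (19,14,cv); (19,15,cv); (23,0,cv); (23,20,cv); (23,22,cv); (24,1,cv); (24,20,cv); (24,21,cv); (25,4,cv); (25,21,cv); (25,22,cv); (26,20,cv); (26,21,cv); (26,22,cv)


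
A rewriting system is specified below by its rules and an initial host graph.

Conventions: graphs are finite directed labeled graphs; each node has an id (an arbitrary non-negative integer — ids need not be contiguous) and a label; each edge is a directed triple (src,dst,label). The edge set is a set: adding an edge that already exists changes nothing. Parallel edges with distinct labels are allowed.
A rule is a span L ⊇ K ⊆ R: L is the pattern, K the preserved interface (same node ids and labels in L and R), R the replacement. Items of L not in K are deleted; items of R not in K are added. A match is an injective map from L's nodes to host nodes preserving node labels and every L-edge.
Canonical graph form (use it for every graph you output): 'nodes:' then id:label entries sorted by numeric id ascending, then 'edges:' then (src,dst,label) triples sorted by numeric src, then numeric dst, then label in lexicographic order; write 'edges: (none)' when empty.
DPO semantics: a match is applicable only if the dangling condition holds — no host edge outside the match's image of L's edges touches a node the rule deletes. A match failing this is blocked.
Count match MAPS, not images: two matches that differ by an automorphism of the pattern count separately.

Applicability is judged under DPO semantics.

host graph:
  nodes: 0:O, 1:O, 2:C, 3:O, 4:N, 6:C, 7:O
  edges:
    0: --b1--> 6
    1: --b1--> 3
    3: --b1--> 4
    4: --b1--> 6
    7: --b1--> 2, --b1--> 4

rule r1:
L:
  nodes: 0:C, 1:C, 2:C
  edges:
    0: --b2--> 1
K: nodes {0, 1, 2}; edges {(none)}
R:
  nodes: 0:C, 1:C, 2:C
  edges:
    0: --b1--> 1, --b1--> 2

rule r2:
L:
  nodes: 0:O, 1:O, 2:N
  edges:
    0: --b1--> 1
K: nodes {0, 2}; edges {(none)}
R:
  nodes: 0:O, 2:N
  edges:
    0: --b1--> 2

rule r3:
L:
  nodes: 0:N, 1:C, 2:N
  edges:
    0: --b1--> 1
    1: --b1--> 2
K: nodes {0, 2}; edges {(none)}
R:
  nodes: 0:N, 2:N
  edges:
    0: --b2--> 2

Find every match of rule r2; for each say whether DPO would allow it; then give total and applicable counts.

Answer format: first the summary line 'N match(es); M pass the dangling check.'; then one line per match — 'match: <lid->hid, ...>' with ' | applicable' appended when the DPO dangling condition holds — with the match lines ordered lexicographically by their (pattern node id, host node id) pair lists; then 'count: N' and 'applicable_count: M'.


1 match(es); 0 pass the dangling check.
match: 0->1, 1->3, 2->4
count: 1
applicable_count: 0


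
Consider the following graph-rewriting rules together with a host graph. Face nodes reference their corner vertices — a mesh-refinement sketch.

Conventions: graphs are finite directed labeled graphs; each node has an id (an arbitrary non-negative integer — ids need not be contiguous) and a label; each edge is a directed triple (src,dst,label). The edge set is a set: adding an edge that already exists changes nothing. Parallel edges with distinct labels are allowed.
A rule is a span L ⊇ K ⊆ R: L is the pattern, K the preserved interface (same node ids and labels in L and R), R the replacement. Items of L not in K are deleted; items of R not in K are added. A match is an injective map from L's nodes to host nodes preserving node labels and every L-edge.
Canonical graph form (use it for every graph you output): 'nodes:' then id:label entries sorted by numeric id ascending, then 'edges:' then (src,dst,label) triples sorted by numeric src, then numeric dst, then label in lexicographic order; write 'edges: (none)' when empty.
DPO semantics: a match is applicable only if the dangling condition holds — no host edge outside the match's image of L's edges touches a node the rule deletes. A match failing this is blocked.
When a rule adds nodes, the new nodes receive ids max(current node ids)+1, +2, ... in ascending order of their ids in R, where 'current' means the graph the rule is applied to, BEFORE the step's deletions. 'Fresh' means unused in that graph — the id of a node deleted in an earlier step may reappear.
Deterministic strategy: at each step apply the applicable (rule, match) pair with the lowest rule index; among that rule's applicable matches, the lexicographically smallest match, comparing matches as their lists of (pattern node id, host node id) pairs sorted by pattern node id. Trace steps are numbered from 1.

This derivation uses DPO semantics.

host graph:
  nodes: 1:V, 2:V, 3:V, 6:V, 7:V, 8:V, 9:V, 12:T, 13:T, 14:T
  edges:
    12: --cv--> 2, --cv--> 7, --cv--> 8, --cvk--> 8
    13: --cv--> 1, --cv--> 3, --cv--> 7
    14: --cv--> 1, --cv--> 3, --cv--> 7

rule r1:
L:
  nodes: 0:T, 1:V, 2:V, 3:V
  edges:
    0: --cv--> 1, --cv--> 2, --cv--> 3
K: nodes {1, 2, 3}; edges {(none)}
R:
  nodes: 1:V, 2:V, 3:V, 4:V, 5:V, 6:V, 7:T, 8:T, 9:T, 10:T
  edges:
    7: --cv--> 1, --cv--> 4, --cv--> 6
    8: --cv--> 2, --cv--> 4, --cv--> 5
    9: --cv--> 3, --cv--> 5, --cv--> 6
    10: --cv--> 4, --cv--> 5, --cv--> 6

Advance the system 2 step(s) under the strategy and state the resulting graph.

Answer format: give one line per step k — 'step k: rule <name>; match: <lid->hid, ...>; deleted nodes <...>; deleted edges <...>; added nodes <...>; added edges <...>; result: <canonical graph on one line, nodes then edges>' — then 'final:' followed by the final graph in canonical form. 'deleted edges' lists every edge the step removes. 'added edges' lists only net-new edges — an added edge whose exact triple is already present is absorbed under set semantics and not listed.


step 1: rule r1; match: 0->13, 1->1, 2->3, 3->7; deleted nodes 13; deleted edges (13,1,cv); (13,3,cv); (13,7,cv); added nodes 15, 16, 17, 18, 19, 20, 21; added edges (18,1,cv); (18,15,cv); (18,17,cv); (19,3,cv); (19,15,cv); (19,16,cv); (20,7,cv); (20,16,cv); (20,17,cv); (21,15,cv); (21,16,cv); (21,17,cv); result: nodes: 1:V, 2:V, 3:V, 6:V, 7:V, 8:V, 9:V, 12:T, 14:T, 15:V, 16:V, 17:V, 18:T, 19:T, 20:T, 21:T edges: (12,2,cv); (12,7,cv); (12,8,cv); (12,8,cvk); (14,1,cv); (14,3,cv); (14,7,cv); (18,1,cv); (18,15,cv); (18,17,cv); (19,3,cv); (19,15,cv); (19,16,cv); (20,7,cv); (20,16,cv); (20,17,cv); (21,15,cv); (21,16,cv); (21,17,cv)
step 2: rule r1; match: 0->14, 1->1, 2->3, 3->7; deleted nodes 14; deleted edges (14,1,cv); (14,3,cv); (14,7,cv); added nodes 22, 23, 24, 25, 26, 27, 28; added edges (25,1,cv); (25,22,cv); (25,24,cv); (26,3,cv); (26,22,cv); (26,23,cv); (27,7,cv); (27,23,cv); (27,24,cv); (28,22,cv); (28,23,cv); (28,24,cv); result: nodes: 1:V, 2:V, 3:V, 6:V, 7:V, 8:V, 9:V, 12:T, 15:V, 16:V, 17:V, 18:T, 19:T, 20:T, 21:T, 22:V, 23:V, 24:V, 25:T, 26:T, 27:T, 28:T edges: (12,2,cv); (12,7,cv); (12,8,cv); (12,8,cvk); (18,1,cv); (18,15,cv); (18,17,cv); (19,3,cv); (19,15,cv); (19,16,cv); (20,7,cv); (20,16,cv); (20,17,cv); (21,15,cv); (21,16,cv); (21,17,cv); (25,1,cv); (25,22,cv); (25,24,cv); (26,3,cv); (26,22,cv); (26,23,cv); (27,7,cv); (27,23,cv); (27,24,cv); (28,22,cv); (28,23,cv); (28,24,cv)
final:
nodes: 1:V, 2:V, 3:V, 6:V, 7:V, 8:V, 9:V, 12:T, 15:V, 16:V, 17:V, 18:T, 19:T, 20:T, 21:T, 22:V, 23:V, 24:V, 25:T, 26:T, 27:T, 28:T
edges: (12,2,cv); (12,7,cv); (12,8,cv); (12,8,cvk); (18,1,cv); (18,15,cv); (18,17,cv); (19,3,cv); (19,15,cv); (19,16,cv); (20,7,cv); (20,16,cv); (20,17,cv); (21,15,cv); (21,16,cv); (21,17,cv); (25,1,cv); (25,22,cv); (25,24,cv); (26,3,cv); (26,22,cv); (26,23,cv); (27,7,cv); (27,23,cv); (27,24,cv); (28,22,cv); (28,23,cv); (28,24,cv)


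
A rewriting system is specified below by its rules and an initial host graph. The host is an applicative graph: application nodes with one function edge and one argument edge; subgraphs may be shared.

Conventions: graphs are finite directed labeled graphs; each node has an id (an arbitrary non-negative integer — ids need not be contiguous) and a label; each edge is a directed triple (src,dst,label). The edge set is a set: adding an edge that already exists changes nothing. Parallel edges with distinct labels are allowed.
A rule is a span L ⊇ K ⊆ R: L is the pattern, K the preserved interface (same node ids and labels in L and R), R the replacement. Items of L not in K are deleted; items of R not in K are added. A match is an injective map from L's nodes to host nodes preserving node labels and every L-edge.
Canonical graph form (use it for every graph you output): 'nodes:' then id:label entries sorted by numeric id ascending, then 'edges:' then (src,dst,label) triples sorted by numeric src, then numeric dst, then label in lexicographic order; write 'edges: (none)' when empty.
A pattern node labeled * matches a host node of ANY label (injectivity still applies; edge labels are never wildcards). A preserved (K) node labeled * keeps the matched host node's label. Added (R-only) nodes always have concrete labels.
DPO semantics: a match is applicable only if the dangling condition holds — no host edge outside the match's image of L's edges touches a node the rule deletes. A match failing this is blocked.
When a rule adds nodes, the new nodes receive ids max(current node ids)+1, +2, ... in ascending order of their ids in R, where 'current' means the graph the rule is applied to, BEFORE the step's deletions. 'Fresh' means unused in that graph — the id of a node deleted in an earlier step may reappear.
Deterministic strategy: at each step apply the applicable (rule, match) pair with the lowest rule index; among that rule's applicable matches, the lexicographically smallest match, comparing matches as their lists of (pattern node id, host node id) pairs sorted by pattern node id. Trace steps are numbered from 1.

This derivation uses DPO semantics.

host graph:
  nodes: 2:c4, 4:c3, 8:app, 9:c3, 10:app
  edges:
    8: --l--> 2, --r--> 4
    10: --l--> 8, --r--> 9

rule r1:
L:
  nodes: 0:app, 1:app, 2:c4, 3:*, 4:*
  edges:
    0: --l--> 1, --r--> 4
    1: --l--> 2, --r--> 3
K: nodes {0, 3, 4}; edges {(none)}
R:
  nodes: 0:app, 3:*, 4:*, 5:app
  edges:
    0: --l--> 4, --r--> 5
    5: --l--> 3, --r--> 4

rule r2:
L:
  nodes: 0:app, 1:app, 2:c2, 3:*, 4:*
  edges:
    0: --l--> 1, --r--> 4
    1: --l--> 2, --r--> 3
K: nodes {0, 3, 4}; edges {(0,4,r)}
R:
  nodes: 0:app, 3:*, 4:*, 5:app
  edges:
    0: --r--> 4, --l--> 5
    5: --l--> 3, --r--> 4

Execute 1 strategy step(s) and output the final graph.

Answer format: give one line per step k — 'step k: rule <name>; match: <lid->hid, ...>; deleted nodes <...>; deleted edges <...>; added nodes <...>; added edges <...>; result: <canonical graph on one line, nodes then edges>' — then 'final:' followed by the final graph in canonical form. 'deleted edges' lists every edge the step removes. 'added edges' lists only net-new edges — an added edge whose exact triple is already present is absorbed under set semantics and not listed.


step 1: rule r1; match: 0->10, 1->8, 2->2, 3->4, 4->9; deleted nodes 2, 8; deleted edges (8,2,l); (8,4,r); (10,8,l); (10,9,r); added nodes 11; added edges (10,9,l); (10,11,r); (11,4,l); (11,9,r); result: nodes: 4:c3, 9:c3, 10:app, 11:app edges: (10,9,l); (10,11,r); (11,4,l); (11,9,r)
final:
nodes: 4:c3, 9:c3, 10:app, 11:app
edges: (10,9,l); (10,11,r); (11,4,l); (11,9,r)


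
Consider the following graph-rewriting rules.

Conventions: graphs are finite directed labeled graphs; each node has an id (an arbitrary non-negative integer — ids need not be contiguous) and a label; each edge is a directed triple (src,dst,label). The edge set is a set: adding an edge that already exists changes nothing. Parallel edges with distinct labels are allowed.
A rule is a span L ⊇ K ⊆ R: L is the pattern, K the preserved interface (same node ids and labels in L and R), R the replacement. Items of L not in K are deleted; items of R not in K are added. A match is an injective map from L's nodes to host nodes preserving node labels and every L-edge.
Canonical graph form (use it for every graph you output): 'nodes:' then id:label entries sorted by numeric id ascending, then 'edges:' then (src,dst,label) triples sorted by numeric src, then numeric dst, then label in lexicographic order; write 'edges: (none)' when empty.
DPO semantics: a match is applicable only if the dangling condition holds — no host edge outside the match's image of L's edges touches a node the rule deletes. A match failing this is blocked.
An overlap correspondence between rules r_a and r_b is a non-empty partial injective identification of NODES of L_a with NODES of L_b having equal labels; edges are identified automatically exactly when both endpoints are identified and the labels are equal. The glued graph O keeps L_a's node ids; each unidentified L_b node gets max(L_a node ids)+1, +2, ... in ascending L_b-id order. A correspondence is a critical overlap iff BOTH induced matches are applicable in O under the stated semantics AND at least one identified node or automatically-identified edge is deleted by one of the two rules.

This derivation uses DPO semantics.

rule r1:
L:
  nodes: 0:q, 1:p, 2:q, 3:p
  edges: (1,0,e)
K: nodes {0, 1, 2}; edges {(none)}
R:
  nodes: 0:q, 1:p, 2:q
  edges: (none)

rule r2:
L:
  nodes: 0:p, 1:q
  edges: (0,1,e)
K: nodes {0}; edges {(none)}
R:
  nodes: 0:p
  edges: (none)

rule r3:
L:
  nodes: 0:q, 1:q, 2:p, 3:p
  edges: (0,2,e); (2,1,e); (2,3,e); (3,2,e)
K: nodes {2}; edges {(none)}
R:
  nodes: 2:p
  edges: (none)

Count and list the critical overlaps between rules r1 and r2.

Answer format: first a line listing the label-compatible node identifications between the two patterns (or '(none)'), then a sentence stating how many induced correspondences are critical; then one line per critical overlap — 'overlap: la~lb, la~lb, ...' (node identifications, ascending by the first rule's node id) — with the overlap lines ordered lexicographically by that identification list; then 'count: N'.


label-compatible node identifications between L(r1) and L(r2): 0~1, 1~0, 2~1, 3~0
3 of the induced correspondences are critical overlaps of r1 and r2.
overlap: 0~1, 1~0
overlap: 1~0, 2~1
overlap: 2~1
count: 3


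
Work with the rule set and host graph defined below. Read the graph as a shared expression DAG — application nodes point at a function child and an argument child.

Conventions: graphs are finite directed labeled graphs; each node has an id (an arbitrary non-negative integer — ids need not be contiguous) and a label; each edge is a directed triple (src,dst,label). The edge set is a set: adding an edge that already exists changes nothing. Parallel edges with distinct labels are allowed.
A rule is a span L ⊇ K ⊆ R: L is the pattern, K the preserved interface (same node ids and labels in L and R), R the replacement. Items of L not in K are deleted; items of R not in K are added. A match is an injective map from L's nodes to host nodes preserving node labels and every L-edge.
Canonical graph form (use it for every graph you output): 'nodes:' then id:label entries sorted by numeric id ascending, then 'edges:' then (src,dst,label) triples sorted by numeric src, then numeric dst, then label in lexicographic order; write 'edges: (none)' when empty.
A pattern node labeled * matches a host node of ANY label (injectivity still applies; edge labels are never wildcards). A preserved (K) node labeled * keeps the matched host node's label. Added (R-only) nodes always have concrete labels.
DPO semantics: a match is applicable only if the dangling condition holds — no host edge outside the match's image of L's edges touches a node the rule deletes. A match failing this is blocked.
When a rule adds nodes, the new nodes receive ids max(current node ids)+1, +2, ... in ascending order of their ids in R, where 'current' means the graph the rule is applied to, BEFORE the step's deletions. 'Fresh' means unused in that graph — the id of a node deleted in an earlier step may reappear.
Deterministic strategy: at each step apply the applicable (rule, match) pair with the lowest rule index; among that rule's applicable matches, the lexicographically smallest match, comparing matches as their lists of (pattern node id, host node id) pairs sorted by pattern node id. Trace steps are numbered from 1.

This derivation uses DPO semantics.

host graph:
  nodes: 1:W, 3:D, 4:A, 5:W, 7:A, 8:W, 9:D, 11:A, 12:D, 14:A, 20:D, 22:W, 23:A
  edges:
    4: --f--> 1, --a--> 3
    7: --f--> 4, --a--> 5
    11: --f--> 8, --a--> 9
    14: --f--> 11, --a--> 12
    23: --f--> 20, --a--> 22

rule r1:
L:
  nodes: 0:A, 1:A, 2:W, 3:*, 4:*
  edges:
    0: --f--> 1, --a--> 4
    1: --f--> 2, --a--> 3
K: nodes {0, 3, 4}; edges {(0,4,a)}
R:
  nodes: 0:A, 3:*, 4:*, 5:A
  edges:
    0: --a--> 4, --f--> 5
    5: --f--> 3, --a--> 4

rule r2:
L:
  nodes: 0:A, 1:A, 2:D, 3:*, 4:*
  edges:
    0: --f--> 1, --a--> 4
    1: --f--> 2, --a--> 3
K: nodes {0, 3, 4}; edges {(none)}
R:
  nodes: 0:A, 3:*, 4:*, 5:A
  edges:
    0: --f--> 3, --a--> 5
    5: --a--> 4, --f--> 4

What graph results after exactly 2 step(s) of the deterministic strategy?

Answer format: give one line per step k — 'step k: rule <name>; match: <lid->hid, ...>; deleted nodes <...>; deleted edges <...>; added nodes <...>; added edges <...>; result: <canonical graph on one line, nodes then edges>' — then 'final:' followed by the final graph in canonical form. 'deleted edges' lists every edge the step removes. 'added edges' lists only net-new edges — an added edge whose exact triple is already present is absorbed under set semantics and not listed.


step 1: rule r1; match: 0->7, 1->4, 2->1, 3->3, 4->5; deleted nodes 1, 4; deleted edges (4,1,f); (4,3,a); (7,4,f); added nodes 24; added edges (7,24,f); (24,3,f); (24,5,a); result: nodes: 3:D, 5:W, 7:A, 8:W, 9:D, 11:A, 12:D, 14:A, 20:D, 22:W, 23:A, 24:A edges: (7,5,a); (7,24,f); (11,8,f); (11,9,a); (14,11,f); (14,12,a); (23,20,f); (23,22,a); (24,3,f); (24,5,a)
step 2: rule r1; match: 0->14, 1->11, 2->8, 3->9, 4->12; deleted nodes 8, 11; deleted edges (11,8,f); (11,9,a); (14,11,f); added nodes 25; added edges (14,25,f); (25,9,f); (25,12,a); result: nodes: 3:D, 5:W, 7:A, 9:D, 12:D, 14:A, 20:D, 22:W, 23:A, 24:A, 25:A edges: (7,5,a); (7,24,f); (14,12,a); (14,25,f); (23,20,f); (23,22,a); (24,3,f); (24,5,a); (25,9,f); (25,12,a)
final:
nodes: 3:D, 5:W, 7:A, 9:D, 12:D, 14:A, 20:D, 22:W, 23:A, 24:A, 25:A
edges: (7,5,a); (7,24,f); (14,12,a); (14,25,f); (23,20,f); (23,22,a); (24,3,f); (24,5,a); (25,9,f); (25,12,a)
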